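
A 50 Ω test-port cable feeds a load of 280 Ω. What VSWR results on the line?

VSWR ≈ 5.6

Γ = (280 − 50)/(280 + 50) = 0.697
VSWR = (1 + 0.697)/(1 − 0.697)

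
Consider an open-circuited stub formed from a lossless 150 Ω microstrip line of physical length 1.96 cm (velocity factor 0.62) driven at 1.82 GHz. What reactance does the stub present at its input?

X_in ≈ -57.5 Ω (capacitive)

λ = v/f = 0.62·c / 1.82 GHz = 0.102 m
βl = 2π·l/λ = 2π × 0.192 = 69°
tan(βl) = 2.61
For an open-circuited stub, Z_in = −jZ_0·cot(βl) = −jZ_0/tan(βl)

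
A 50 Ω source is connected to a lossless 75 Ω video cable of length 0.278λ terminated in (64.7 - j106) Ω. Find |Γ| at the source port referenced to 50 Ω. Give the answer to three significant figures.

|Γ| ≈ 0.611

βl = 2π × 0.278 = 100°
tan(βl) = -5.63
Z_in = Z_0·(Z_L + jZ_0·tanβl)/(Z_0 + jZ_L·tanβl) = 29.4 + j55.4 Ω
Γ_s = (Z_in − Z_s)/(Z_in + Z_s) = (-20.6 + j55.4)/(79.4 + j55.4), |Γ_s| = 0.611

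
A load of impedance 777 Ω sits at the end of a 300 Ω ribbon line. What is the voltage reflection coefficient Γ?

Γ = (Z_L − Z_0)/(Z_L + Z_0) = (777 − 300)/(777 + 300) = 477/1077

Γ = 0.443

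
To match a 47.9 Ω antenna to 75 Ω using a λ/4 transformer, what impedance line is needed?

Z_qwt ≈ 59.9 Ω

Z_qwt = √(Z_0·R_L) = √(75 × 47.9) = √3592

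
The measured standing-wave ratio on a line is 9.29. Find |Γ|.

|Γ| = (S − 1)/(S + 1) = (9.29 − 1)/(9.29 + 1) = 8.29/10.3

|Γ| ≈ 0.806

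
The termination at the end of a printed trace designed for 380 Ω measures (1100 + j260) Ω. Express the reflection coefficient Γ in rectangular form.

Γ = (Z_L − Z_0)/(Z_L + Z_0) = (720 + j260)/(1480 + j260)

Γ ≈ 0.502 + j0.0875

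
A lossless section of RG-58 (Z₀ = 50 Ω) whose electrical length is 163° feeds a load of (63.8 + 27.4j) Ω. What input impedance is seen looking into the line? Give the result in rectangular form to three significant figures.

tan(βl) = tan(163°) = -0.306
Z_in = Z_0·(Z_L + jZ_0·tanβl)/(Z_0 + jZ_L·tanβl)
     = 50·(63.8 + j12.1)/(58.4 − j19.5)

Z_in ≈ 46 + j25.8 Ω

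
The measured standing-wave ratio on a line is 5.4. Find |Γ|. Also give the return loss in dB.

|Γ| ≈ 0.688; return loss ≈ 3.25 dB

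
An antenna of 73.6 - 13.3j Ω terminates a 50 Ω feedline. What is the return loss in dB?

RL ≈ 13.2 dB

Γ = (23.6 − j13.3)/(123.6 − j13.3), |Γ| = 0.218
RL = −20·log₁₀|Γ| = −20·log₁₀(0.218)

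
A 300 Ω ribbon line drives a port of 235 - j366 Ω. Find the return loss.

RL ≈ 4.83 dB

Γ = (-65 − j366)/(535 − j366), |Γ| = 0.573
RL = −20·log₁₀|Γ| = −20·log₁₀(0.573)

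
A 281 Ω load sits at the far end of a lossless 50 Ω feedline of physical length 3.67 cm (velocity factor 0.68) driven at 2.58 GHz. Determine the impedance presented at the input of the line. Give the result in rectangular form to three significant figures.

Z_in ≈ 111 + j132 Ω

λ = v/f = 0.68·c / 2.58 GHz = 0.0791 m
βl = 2π·l/λ = 2π × 0.464 = 167°
tan(βl) = tan(167°) = -0.229
Z_in = Z_0·(Z_L + jZ_0·tanβl)/(Z_0 + jZ_L·tanβl)
     = 50·(281 − j11.5)/(50 − j64.4)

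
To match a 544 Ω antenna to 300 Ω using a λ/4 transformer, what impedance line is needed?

Z_qwt = √(Z_0·R_L) = √(300 × 544) = √163200

Z_qwt ≈ 404 Ω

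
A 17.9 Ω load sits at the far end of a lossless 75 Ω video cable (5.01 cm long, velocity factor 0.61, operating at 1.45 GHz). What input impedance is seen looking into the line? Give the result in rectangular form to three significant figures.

Z_in ≈ 27.2 − j51.8 Ω

λ = v/f = 0.61·c / 1.45 GHz = 0.126 m
βl = 2π·l/λ = 2π × 0.397 = 143°
tan(βl) = tan(143°) = -0.756
Z_in = Z_0·(Z_L + jZ_0·tanβl)/(Z_0 + jZ_L·tanβl)
     = 75·(17.9 − j56.7)/(75 − j13.5)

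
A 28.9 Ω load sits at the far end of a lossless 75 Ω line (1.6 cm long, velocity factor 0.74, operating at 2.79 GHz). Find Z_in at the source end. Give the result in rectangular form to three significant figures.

λ = v/f = 0.74·c / 2.79 GHz = 0.0796 m
βl = 2π·l/λ = 2π × 0.201 = 72.4°
tan(βl) = tan(72.4°) = 3.15
Z_in = Z_0·(Z_L + jZ_0·tanβl)/(Z_0 + jZ_L·tanβl)
     = 75·(28.9 + j236)/(75 + j91)

Z_in ≈ 128 + j81.3 Ω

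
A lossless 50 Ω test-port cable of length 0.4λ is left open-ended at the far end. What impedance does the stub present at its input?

Z_in ≈ +j68.8 Ω

βl = 2π × 0.4 = 144°
tan(βl) = -0.727
For an open-ended stub, Z_in = −jZ_0·cot(βl) = −jZ_0/tan(βl)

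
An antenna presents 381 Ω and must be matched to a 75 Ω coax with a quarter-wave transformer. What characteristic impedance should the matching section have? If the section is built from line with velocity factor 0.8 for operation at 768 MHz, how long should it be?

Z_qwt = √(Z_0·R_L) = √(75 × 381) = √28580
λ = 0.8·c/f = 0.312 m, so l = λ/4 = 0.0781 m

Z_qwt ≈ 169 Ω; length ≈ 7.81 cm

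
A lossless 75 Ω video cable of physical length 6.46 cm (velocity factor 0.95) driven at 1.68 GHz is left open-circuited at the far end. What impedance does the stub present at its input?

Z_in ≈ +j80.7 Ω

λ = v/f = 0.95·c / 1.68 GHz = 0.17 m
βl = 2π·l/λ = 2π × 0.381 = 137°
tan(βl) = -0.93
For an open-circuited stub, Z_in = −jZ_0·cot(βl) = −jZ_0/tan(βl)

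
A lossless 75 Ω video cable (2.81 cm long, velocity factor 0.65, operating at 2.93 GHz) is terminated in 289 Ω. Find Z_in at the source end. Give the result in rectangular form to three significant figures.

λ = v/f = 0.65·c / 2.93 GHz = 0.0666 m
βl = 2π·l/λ = 2π × 0.422 = 152°
tan(βl) = tan(152°) = -0.532
Z_in = Z_0·(Z_L + jZ_0·tanβl)/(Z_0 + jZ_L·tanβl)
     = 75·(289 − j39.9)/(75 − j154)

Z_in ≈ 71.3 + j106 Ω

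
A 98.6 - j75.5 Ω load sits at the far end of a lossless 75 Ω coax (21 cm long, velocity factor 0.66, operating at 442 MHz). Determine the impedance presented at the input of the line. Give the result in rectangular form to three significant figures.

Z_in ≈ 145 − j65.8 Ω

λ = v/f = 0.66·c / 442 MHz = 0.448 m
βl = 2π·l/λ = 2π × 0.469 = 169°
tan(βl) = tan(169°) = -0.199
Z_in = Z_0·(Z_L + jZ_0·tanβl)/(Z_0 + jZ_L·tanβl)
     = 75·(98.6 − j90.4)/(60 − j19.6)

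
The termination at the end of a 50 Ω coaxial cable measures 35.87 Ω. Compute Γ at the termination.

Γ = -0.165

Γ = (Z_L − Z_0)/(Z_L + Z_0) = (35.87 − 50)/(35.87 + 50) = -14.13/85.87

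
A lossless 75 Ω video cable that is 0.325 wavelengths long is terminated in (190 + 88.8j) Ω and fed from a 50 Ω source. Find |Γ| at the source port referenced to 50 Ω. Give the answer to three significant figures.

βl = 2π × 0.325 = 117°
tan(βl) = -1.96
Z_in = Z_0·(Z_L + jZ_0·tanβl)/(Z_0 + jZ_L·tanβl) = 25.8 + j21 Ω
Γ_s = (Z_in − Z_s)/(Z_in + Z_s) = (-24.2 + j21)/(75.8 + j21), |Γ_s| = 0.408

|Γ| ≈ 0.408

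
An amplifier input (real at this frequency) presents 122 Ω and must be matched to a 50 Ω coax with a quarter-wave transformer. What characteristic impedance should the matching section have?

Z_qwt = √(Z_0·R_L) = √(50 × 122) = √6100

Z_qwt ≈ 78.1 Ω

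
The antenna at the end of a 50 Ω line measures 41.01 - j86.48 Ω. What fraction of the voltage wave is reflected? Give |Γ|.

|Γ| ≈ 0.693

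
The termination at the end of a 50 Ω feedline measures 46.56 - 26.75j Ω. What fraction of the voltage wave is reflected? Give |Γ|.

|Γ| ≈ 0.269

Γ = (Z_L − Z_0)/(Z_L + Z_0) = (-3.44 − j26.75)/(96.56 − j26.75)
|Γ| = 27/100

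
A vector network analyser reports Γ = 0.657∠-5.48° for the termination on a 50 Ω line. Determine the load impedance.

Z_L = Z_0·(1 + Γ)/(1 − Γ) = 50·(1.65 − j0.0627)/(0.346 + j0.0627)

Z_L ≈ 230 − j50.7 Ω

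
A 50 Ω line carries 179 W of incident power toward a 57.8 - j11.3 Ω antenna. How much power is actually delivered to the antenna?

P_delivered ≈ 176 W

|Γ| = |(7.8 − j11.3)/(107.8 − j11.3)| = 0.127
|Γ|² = 0.016
P_refl = |Γ|²·P_inc = 2.87 W, P_del = (1 − |Γ|²)·P_inc = 176 W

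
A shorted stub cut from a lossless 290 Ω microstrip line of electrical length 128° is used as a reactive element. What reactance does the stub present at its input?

tan(βl) = -1.28
For a shorted stub, Z_in = jZ_0·tan(βl)

X_in ≈ -371 Ω (capacitive)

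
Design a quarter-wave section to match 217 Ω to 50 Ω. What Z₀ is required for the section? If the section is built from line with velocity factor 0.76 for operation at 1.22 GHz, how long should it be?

Z_qwt = √(Z_0·R_L) = √(50 × 217) = √10850
λ = 0.76·c/f = 0.187 m, so l = λ/4 = 0.0467 m

Z_qwt ≈ 104 Ω; length ≈ 4.67 cm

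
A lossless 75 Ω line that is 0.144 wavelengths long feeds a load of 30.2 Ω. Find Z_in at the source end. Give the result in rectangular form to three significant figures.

Z_in ≈ 62.7 + j63.3 Ω

βl = 2π × 0.144 = 51.8°
tan(βl) = tan(51.8°) = 1.27
Z_in = Z_0·(Z_L + jZ_0·tanβl)/(Z_0 + jZ_L·tanβl)
     = 75·(30.2 + j95.4)/(75 + j38.4)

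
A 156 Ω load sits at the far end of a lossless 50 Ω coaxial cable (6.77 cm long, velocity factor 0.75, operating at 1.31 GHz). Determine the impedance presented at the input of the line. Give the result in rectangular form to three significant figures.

Z_in ≈ 36.1 + j49 Ω

λ = v/f = 0.75·c / 1.31 GHz = 0.172 m
βl = 2π·l/λ = 2π × 0.394 = 142°
tan(βl) = tan(142°) = -0.784
Z_in = Z_0·(Z_L + jZ_0·tanβl)/(Z_0 + jZ_L·tanβl)
     = 50·(156 − j39.2)/(50 − j122)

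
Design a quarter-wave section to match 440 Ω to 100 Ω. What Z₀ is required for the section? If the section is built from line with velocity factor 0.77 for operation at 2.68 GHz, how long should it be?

Z_qwt = √(Z_0·R_L) = √(100 × 440) = √44000
λ = 0.77·c/f = 0.0862 m, so l = λ/4 = 0.0215 m

Z_qwt ≈ 210 Ω; length ≈ 2.15 cm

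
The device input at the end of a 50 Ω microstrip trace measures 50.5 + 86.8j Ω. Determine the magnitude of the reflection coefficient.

Γ = (Z_L − Z_0)/(Z_L + Z_0) = (0.5 + j86.8)/(100.5 + j86.8)
|Γ| = 86.8/133

|Γ| ≈ 0.654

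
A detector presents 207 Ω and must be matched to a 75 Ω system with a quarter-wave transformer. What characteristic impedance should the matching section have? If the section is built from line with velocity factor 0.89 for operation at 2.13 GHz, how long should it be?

Z_qwt ≈ 125 Ω; length ≈ 3.13 cm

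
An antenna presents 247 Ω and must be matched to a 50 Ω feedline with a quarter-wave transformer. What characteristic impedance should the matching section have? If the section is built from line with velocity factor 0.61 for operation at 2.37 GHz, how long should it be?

Z_qwt ≈ 111 Ω; length ≈ 1.93 cm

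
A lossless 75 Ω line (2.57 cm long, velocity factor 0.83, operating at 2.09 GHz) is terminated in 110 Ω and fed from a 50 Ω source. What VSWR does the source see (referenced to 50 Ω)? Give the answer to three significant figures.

λ = v/f = 0.83·c / 2.09 GHz = 0.119 m
βl = 2π·l/λ = 2π × 0.216 = 77.7°
tan(βl) = 4.57
Z_in = Z_0·(Z_L + jZ_0·tanβl)/(Z_0 + jZ_L·tanβl) = 52.4 − j8.59 Ω
Γ_s = (Z_in − Z_s)/(Z_in + Z_s) = (2.42 − j8.59)/(102 − j8.59), |Γ_s| = 0.0868
VSWR = (1 + |Γ_s|)/(1 − |Γ_s|)

VSWR ≈ 1.19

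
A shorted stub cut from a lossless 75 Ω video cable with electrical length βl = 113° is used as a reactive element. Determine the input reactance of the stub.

X_in ≈ -177 Ω (capacitive)

tan(βl) = -2.36
For a shorted stub, Z_in = jZ_0·tan(βl)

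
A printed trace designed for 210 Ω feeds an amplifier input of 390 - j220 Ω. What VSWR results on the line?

VSWR ≈ 2.6

Γ = (Z_L − Z_0)/(Z_L + Z_0) = (180 − j220)/(600 − j220)
|Γ| = 284/639 = 0.445
VSWR = (1 + |Γ|)/(1 − |Γ|) = 1.44/0.555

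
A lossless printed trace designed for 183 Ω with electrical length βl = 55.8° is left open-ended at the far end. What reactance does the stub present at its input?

tan(βl) = 1.47
For an open-ended stub, Z_in = −jZ_0·cot(βl) = −jZ_0/tan(βl)

X_in ≈ -124 Ω (capacitive)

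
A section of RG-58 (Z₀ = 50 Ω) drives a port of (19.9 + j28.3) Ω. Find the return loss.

RL ≈ 5.23 dB

Γ = (-30.1 + j28.3)/(69.9 + j28.3), |Γ| = 0.548
RL = −20·log₁₀|Γ| = −20·log₁₀(0.548)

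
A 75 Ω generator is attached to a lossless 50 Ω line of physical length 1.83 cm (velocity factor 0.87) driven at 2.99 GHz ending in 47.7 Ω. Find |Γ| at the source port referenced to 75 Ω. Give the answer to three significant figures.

|Γ| ≈ 0.181

λ = v/f = 0.87·c / 2.99 GHz = 0.0873 m
βl = 2π·l/λ = 2π × 0.21 = 75.5°
tan(βl) = 3.86
Z_in = Z_0·(Z_L + jZ_0·tanβl)/(Z_0 + jZ_L·tanβl) = 52.1 + j1.19 Ω
Γ_s = (Z_in − Z_s)/(Z_in + Z_s) = (-22.9 + j1.19)/(127 + j1.19), |Γ_s| = 0.181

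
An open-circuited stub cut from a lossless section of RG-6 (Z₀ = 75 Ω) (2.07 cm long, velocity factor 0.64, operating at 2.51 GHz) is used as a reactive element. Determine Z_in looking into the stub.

λ = v/f = 0.64·c / 2.51 GHz = 0.0765 m
βl = 2π·l/λ = 2π × 0.271 = 97.4°
tan(βl) = -7.68
For an open-circuited stub, Z_in = −jZ_0·cot(βl) = −jZ_0/tan(βl)

Z_in ≈ +j9.77 Ω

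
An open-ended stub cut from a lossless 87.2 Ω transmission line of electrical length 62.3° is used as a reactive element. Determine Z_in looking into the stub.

Z_in ≈ −j45.8 Ω

tan(βl) = 1.9
For an open-ended stub, Z_in = −jZ_0·cot(βl) = −jZ_0/tan(βl)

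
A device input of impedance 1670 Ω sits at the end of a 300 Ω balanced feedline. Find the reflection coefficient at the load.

Γ = 0.695

Γ = (Z_L − Z_0)/(Z_L + Z_0) = (1670 − 300)/(1670 + 300) = 1370/1970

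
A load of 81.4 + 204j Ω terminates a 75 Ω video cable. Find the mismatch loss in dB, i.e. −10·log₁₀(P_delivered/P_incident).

Γ = (6.4 + j204)/(156.4 + j204), |Γ| = 0.794
|Γ|² = 0.63, so P_del/P_inc = 1 − |Γ|² = 0.37
ML = −10·log₁₀(1 − |Γ|²)

mismatch loss ≈ 4.32 dB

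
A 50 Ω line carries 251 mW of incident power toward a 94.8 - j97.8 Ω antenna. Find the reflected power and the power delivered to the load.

P_reflected ≈ 95.1 mW; P_delivered ≈ 156 mW

|Γ| = |(44.8 − j97.8)/(144.8 − j97.8)| = 0.616
|Γ|² = 0.379
P_refl = |Γ|²·P_inc = 95.1 mW, P_del = (1 − |Γ|²)·P_inc = 156 mW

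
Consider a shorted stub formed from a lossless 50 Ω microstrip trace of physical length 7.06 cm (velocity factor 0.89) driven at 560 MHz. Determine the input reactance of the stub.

λ = v/f = 0.89·c / 560 MHz = 0.477 m
βl = 2π·l/λ = 2π × 0.148 = 53.3°
tan(βl) = 1.34
For a shorted stub, Z_in = jZ_0·tan(βl)

X_in ≈ 67.1 Ω (inductive)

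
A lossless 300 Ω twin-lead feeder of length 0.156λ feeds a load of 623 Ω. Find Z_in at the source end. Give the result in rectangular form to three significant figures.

Z_in ≈ 190 − j140 Ω

βl = 2π × 0.156 = 56.2°
tan(βl) = tan(56.2°) = 1.49
Z_in = Z_0·(Z_L + jZ_0·tanβl)/(Z_0 + jZ_L·tanβl)
     = 300·(623 + j447)/(300 + j929)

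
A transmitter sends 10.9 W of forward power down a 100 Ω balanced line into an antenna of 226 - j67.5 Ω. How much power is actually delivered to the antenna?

|Γ| = |(126 − j67.5)/(326 − j67.5)| = 0.429
|Γ|² = 0.184
P_refl = |Γ|²·P_inc = 2.01 W, P_del = (1 − |Γ|²)·P_inc = 8.89 W

P_delivered ≈ 8.89 W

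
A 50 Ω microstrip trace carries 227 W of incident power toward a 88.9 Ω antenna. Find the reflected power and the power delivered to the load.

Γ = (88.9 − 50)/(88.9 + 50) = 0.28
|Γ|² = 0.0784
P_refl = |Γ|²·P_inc = 17.8 W, P_del = (1 − |Γ|²)·P_inc = 209 W

P_reflected ≈ 17.8 W; P_delivered ≈ 209 W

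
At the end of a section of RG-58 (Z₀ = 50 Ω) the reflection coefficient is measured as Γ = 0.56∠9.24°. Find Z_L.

Z_L = Z_0·(1 + Γ)/(1 − Γ) = 50·(1.55 + j0.0899)/(0.447 − j0.0899)

Z_L ≈ 165 + j43.2 Ω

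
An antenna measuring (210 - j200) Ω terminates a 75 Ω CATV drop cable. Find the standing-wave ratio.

VSWR ≈ 5.52

Γ = (Z_L − Z_0)/(Z_L + Z_0) = (135 − j200)/(285 − j200)
|Γ| = 241/348 = 0.693
VSWR = (1 + |Γ|)/(1 − |Γ|) = 1.69/0.307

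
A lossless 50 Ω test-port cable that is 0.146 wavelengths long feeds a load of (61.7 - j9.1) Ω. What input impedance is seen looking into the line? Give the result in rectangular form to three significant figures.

Z_in ≈ 40.4 − j7.24 Ω

βl = 2π × 0.146 = 52.6°
tan(βl) = tan(52.6°) = 1.31
Z_in = Z_0·(Z_L + jZ_0·tanβl)/(Z_0 + jZ_L·tanβl)
     = 50·(61.7 + j56.2)/(61.9 + j80.6)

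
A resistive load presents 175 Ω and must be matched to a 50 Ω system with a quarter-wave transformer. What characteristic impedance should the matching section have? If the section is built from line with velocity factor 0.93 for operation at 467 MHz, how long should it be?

Z_qwt = √(Z_0·R_L) = √(50 × 175) = √8750
λ = 0.93·c/f = 0.597 m, so l = λ/4 = 0.149 m

Z_qwt ≈ 93.5 Ω; length ≈ 14.9 cm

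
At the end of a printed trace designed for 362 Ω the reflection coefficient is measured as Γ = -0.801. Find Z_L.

Z_L ≈ 40 Ω

Z_L = Z_0·(1 + Γ)/(1 − Γ) = 362·(0.199)/(1.8)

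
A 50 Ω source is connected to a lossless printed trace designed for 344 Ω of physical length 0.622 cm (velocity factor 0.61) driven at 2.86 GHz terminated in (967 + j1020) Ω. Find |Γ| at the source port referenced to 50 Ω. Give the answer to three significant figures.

|Γ| ≈ 0.945

λ = v/f = 0.61·c / 2.86 GHz = 0.064 m
βl = 2π·l/λ = 2π × 0.0972 = 35°
tan(βl) = 0.7
Z_in = Z_0·(Z_L + jZ_0·tanβl)/(Z_0 + jZ_L·tanβl) = 286 − j648 Ω
Γ_s = (Z_in − Z_s)/(Z_in + Z_s) = (236 − j648)/(336 − j648), |Γ_s| = 0.945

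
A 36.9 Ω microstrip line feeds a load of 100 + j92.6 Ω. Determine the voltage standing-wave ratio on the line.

VSWR ≈ 5.21

Γ = (Z_L − Z_0)/(Z_L + Z_0) = (63.1 + j92.6)/(136.9 + j92.6)
|Γ| = 112/165 = 0.678
VSWR = (1 + |Γ|)/(1 − |Γ|) = 1.68/0.322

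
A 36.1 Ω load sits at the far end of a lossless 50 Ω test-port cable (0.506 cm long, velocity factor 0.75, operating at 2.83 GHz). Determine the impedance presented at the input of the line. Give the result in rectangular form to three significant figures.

Z_in ≈ 38.9 + j9.25 Ω

λ = v/f = 0.75·c / 2.83 GHz = 0.0795 m
βl = 2π·l/λ = 2π × 0.0636 = 22.9°
tan(βl) = tan(22.9°) = 0.423
Z_in = Z_0·(Z_L + jZ_0·tanβl)/(Z_0 + jZ_L·tanβl)
     = 50·(36.1 + j21.1)/(50 + j15.3)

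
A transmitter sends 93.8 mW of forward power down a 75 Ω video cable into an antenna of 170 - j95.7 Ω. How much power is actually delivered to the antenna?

|Γ| = |(95 − j95.7)/(245 − j95.7)| = 0.513
|Γ|² = 0.263
P_refl = |Γ|²·P_inc = 24.7 mW, P_del = (1 − |Γ|²)·P_inc = 69.1 mW

P_delivered ≈ 69.1 mW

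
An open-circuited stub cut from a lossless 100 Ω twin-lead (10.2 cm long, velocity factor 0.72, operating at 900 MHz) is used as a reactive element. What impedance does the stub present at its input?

Z_in ≈ +j196 Ω

λ = v/f = 0.72·c / 900 MHz = 0.24 m
βl = 2π·l/λ = 2π × 0.425 = 153°
tan(βl) = -0.51
For an open-circuited stub, Z_in = −jZ_0·cot(βl) = −jZ_0/tan(βl)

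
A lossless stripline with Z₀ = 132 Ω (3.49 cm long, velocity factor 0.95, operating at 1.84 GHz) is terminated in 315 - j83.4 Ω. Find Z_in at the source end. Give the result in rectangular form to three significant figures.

Z_in ≈ 51.1 − j3.76 Ω

λ = v/f = 0.95·c / 1.84 GHz = 0.155 m
βl = 2π·l/λ = 2π × 0.225 = 81.1°
tan(βl) = tan(81.1°) = 6.4
Z_in = Z_0·(Z_L + jZ_0·tanβl)/(Z_0 + jZ_L·tanβl)
     = 132·(315 + j761)/(665 + j2010)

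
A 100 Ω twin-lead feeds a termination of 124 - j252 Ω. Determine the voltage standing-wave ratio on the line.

Γ = (Z_L − Z_0)/(Z_L + Z_0) = (24 − j252)/(224 − j252)
|Γ| = 253/337 = 0.751
VSWR = (1 + |Γ|)/(1 − |Γ|) = 1.75/0.249

VSWR ≈ 7.03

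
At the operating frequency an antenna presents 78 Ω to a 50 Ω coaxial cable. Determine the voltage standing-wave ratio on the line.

VSWR ≈ 1.56

Γ = (78 − 50)/(78 + 50) = 0.219
VSWR = (1 + 0.219)/(1 − 0.219)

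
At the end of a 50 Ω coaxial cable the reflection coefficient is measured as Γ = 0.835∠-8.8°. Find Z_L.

Z_L = Z_0·(1 + Γ)/(1 − Γ) = 50·(1.83 − j0.128)/(0.175 + j0.128)

Z_L ≈ 323 − j272 Ω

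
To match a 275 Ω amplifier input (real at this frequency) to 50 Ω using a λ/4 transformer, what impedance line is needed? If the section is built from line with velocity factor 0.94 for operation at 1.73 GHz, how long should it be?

Z_qwt = √(Z_0·R_L) = √(50 × 275) = √13750
λ = 0.94·c/f = 0.163 m, so l = λ/4 = 0.0408 m

Z_qwt ≈ 117 Ω; length ≈ 4.08 cm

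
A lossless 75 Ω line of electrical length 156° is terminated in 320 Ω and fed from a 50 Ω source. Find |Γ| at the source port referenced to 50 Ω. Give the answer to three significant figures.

tan(βl) = -0.445
Z_in = Z_0·(Z_L + jZ_0·tanβl)/(Z_0 + jZ_L·tanβl) = 83.2 + j125 Ω
Γ_s = (Z_in − Z_s)/(Z_in + Z_s) = (33.2 + j125)/(133 + j125), |Γ_s| = 0.707

|Γ| ≈ 0.707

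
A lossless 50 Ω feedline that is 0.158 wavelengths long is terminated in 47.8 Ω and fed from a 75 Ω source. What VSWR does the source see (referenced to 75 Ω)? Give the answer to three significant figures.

VSWR ≈ 1.48

βl = 2π × 0.158 = 56.9°
tan(βl) = 1.53
Z_in = Z_0·(Z_L + jZ_0·tanβl)/(Z_0 + jZ_L·tanβl) = 50.9 + j2.1 Ω
Γ_s = (Z_in − Z_s)/(Z_in + Z_s) = (-24.1 + j2.1)/(126 + j2.1), |Γ_s| = 0.192
VSWR = (1 + |Γ_s|)/(1 − |Γ_s|)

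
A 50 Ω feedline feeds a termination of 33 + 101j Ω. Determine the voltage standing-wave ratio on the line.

Γ = (Z_L − Z_0)/(Z_L + Z_0) = (-17 + j101)/(83 + j101)
|Γ| = 102/131 = 0.783
VSWR = (1 + |Γ|)/(1 − |Γ|) = 1.78/0.217

VSWR ≈ 8.24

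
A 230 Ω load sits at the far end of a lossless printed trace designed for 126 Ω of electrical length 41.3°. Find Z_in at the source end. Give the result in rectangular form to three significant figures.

Z_in ≈ 114 − j72.3 Ω

tan(βl) = tan(41.3°) = 0.879
Z_in = Z_0·(Z_L + jZ_0·tanβl)/(Z_0 + jZ_L·tanβl)
     = 126·(230 + j111)/(126 + j202)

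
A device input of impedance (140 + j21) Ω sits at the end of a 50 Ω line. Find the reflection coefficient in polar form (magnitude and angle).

Γ = (Z_L − Z_0)/(Z_L + Z_0) = (90 + j21)/(190 + j21)
|Γ| = 92.4/191 = 0.483

Γ ≈ 0.483 ∠ 6.83°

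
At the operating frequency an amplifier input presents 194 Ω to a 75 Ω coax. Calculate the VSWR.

VSWR ≈ 2.59

Γ = (194 − 75)/(194 + 75) = 0.442
VSWR = (1 + 0.442)/(1 − 0.442)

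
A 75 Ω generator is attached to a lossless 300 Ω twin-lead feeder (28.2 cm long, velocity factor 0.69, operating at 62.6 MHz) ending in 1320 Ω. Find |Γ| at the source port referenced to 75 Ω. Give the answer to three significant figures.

|Γ| ≈ 0.862

λ = v/f = 0.69·c / 62.6 MHz = 3.31 m
βl = 2π·l/λ = 2π × 0.0853 = 30.7°
tan(βl) = 0.594
Z_in = Z_0·(Z_L + jZ_0·tanβl)/(Z_0 + jZ_L·tanβl) = 228 − j418 Ω
Γ_s = (Z_in − Z_s)/(Z_in + Z_s) = (153 − j418)/(303 − j418), |Γ_s| = 0.862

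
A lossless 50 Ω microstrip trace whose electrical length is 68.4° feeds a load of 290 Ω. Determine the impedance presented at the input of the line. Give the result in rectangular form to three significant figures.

Z_in ≈ 9.93 − j19.1 Ω

tan(βl) = tan(68.4°) = 2.53
Z_in = Z_0·(Z_L + jZ_0·tanβl)/(Z_0 + jZ_L·tanβl)
     = 50·(290 + j126)/(50 + j732)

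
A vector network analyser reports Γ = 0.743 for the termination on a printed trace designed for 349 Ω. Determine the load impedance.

Z_L ≈ 2370 Ω

Z_L = Z_0·(1 + Γ)/(1 − Γ) = 349·(1.74)/(0.257)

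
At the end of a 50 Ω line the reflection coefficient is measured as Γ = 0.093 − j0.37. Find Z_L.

Z_L ≈ 44.5 − j38.6 Ω

Z_L = Z_0·(1 + Γ)/(1 − Γ) = 50·(1.09 − j0.37)/(0.907 + j0.37)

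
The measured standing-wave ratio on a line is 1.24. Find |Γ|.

|Γ| ≈ 0.107

|Γ| = (S − 1)/(S + 1) = (1.24 − 1)/(1.24 + 1) = 0.24/2.24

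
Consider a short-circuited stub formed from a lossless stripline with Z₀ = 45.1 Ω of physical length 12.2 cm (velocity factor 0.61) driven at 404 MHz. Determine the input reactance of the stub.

λ = v/f = 0.61·c / 404 MHz = 0.453 m
βl = 2π·l/λ = 2π × 0.269 = 97°
tan(βl) = -8.19
For a short-circuited stub, Z_in = jZ_0·tan(βl)

X_in ≈ -369 Ω (capacitive)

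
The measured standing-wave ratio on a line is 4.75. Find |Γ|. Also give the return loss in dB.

|Γ| ≈ 0.652; return loss ≈ 3.71 dB

|Γ| = (S − 1)/(S + 1) = (4.75 − 1)/(4.75 + 1) = 3.75/5.75
RL = −20·log₁₀|Γ| = −20·log₁₀(0.652)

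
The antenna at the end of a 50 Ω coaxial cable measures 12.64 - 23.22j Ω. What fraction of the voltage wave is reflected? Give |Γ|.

|Γ| ≈ 0.658

Γ = (Z_L − Z_0)/(Z_L + Z_0) = (-37.36 − j23.22)/(62.64 − j23.22)
|Γ| = 44/66.8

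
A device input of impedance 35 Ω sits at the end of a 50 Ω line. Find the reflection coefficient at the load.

Γ = -0.176

Γ = (Z_L − Z_0)/(Z_L + Z_0) = (35 − 50)/(35 + 50) = -15/85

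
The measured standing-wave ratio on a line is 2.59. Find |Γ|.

|Γ| = (S − 1)/(S + 1) = (2.59 − 1)/(2.59 + 1) = 1.59/3.59

|Γ| ≈ 0.443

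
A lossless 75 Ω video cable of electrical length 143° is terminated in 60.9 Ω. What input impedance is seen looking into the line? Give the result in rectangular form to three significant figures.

Z_in ≈ 69.5 − j14 Ω

tan(βl) = tan(143°) = -0.754
Z_in = Z_0·(Z_L + jZ_0·tanβl)/(Z_0 + jZ_L·tanβl)
     = 75·(60.9 − j56.5)/(75 − j45.9)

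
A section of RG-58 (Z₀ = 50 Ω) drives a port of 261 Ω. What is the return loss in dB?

RL ≈ 3.37 dB

Γ = (261 − 50)/(261 + 50) = 0.678
RL = −20·log₁₀|Γ| = −20·log₁₀(0.678)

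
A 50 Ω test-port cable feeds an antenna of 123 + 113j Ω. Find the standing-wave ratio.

Γ = (Z_L − Z_0)/(Z_L + Z_0) = (73 + j113)/(173 + j113)
|Γ| = 135/207 = 0.651
VSWR = (1 + |Γ|)/(1 − |Γ|) = 1.65/0.349

VSWR ≈ 4.73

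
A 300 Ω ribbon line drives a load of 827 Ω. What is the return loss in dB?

Γ = (827 − 300)/(827 + 300) = 0.468
RL = −20·log₁₀|Γ| = −20·log₁₀(0.468)

RL ≈ 6.6 dB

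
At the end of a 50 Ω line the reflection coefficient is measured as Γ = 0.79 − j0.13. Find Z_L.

Z_L = Z_0·(1 + Γ)/(1 − Γ) = 50·(1.79 − j0.13)/(0.21 + j0.13)

Z_L ≈ 294 − j213 Ω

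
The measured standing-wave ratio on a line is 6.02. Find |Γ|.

|Γ| ≈ 0.715

|Γ| = (S − 1)/(S + 1) = (6.02 − 1)/(6.02 + 1) = 5.02/7.02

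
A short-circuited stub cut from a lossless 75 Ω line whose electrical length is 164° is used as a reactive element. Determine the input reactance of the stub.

X_in ≈ -21.5 Ω (capacitive)

tan(βl) = -0.287
For a short-circuited stub, Z_in = jZ_0·tan(βl)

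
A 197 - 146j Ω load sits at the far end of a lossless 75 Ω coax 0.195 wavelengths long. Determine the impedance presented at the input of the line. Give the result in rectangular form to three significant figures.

βl = 2π × 0.195 = 70.2°
tan(βl) = tan(70.2°) = 2.78
Z_in = Z_0·(Z_L + jZ_0·tanβl)/(Z_0 + jZ_L·tanβl)
     = 75·(197 + j62.3)/(481 + j547)

Z_in ≈ 18.2 − j11 Ω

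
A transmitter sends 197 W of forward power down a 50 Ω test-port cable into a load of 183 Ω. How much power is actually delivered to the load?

Γ = (183 − 50)/(183 + 50) = 0.571
|Γ|² = 0.326
P_refl = |Γ|²·P_inc = 64.2 W, P_del = (1 − |Γ|²)·P_inc = 133 W

P_delivered ≈ 133 W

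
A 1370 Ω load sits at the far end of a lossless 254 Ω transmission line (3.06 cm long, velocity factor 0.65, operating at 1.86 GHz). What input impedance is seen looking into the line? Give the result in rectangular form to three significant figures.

Z_in ≈ 50.4 + j65.9 Ω

λ = v/f = 0.65·c / 1.86 GHz = 0.105 m
βl = 2π·l/λ = 2π × 0.292 = 105°
tan(βl) = tan(105°) = -3.71
Z_in = Z_0·(Z_L + jZ_0·tanβl)/(Z_0 + jZ_L·tanβl)
     = 254·(1370 − j943)/(254 − j5090)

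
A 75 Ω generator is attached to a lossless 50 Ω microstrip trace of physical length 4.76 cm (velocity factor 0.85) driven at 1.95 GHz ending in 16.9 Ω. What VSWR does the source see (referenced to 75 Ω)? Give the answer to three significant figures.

λ = v/f = 0.85·c / 1.95 GHz = 0.131 m
βl = 2π·l/λ = 2π × 0.364 = 131°
tan(βl) = -1.15
Z_in = Z_0·(Z_L + jZ_0·tanβl)/(Z_0 + jZ_L·tanβl) = 34.1 − j44.2 Ω
Γ_s = (Z_in − Z_s)/(Z_in + Z_s) = (-40.9 − j44.2)/(109 − j44.2), |Γ_s| = 0.512
VSWR = (1 + |Γ_s|)/(1 − |Γ_s|)

VSWR ≈ 3.1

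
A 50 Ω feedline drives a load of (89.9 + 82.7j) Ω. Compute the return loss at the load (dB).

RL ≈ 4.96 dB

Γ = (39.9 + j82.7)/(139.9 + j82.7), |Γ| = 0.565
RL = −20·log₁₀|Γ| = −20·log₁₀(0.565)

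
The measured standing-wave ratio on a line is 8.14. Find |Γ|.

|Γ| = (S − 1)/(S + 1) = (8.14 − 1)/(8.14 + 1) = 7.14/9.14

|Γ| ≈ 0.781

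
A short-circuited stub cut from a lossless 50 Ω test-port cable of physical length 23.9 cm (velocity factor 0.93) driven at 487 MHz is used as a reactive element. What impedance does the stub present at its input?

Z_in ≈ −j28.7 Ω

λ = v/f = 0.93·c / 487 MHz = 0.573 m
βl = 2π·l/λ = 2π × 0.417 = 150°
tan(βl) = -0.573
For a short-circuited stub, Z_in = jZ_0·tan(βl)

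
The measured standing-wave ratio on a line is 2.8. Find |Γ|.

|Γ| = (S − 1)/(S + 1) = (2.8 − 1)/(2.8 + 1) = 1.8/3.8

|Γ| ≈ 0.474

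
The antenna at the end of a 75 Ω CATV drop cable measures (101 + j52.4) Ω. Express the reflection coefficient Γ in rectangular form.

Γ ≈ 0.217 + j0.233

Γ = (Z_L − Z_0)/(Z_L + Z_0) = (26 + j52.4)/(176 + j52.4)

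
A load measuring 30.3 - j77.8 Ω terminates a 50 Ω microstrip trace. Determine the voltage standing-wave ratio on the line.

VSWR ≈ 6.09

Γ = (Z_L − Z_0)/(Z_L + Z_0) = (-19.7 − j77.8)/(80.3 − j77.8)
|Γ| = 80.3/112 = 0.718
VSWR = (1 + |Γ|)/(1 − |Γ|) = 1.72/0.282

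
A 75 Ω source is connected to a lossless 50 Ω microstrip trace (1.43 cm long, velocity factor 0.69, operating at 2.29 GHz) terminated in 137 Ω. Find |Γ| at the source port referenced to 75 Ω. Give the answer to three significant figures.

λ = v/f = 0.69·c / 2.29 GHz = 0.0904 m
βl = 2π·l/λ = 2π × 0.158 = 57°
tan(βl) = 1.54
Z_in = Z_0·(Z_L + jZ_0·tanβl)/(Z_0 + jZ_L·tanβl) = 24.6 − j26.7 Ω
Γ_s = (Z_in − Z_s)/(Z_in + Z_s) = (-50.4 − j26.7)/(99.6 − j26.7), |Γ_s| = 0.553

|Γ| ≈ 0.553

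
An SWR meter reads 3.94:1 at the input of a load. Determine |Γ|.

|Γ| ≈ 0.595

|Γ| = (S − 1)/(S + 1) = (3.94 − 1)/(3.94 + 1) = 2.94/4.94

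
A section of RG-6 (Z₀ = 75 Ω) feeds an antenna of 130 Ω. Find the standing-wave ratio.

VSWR ≈ 1.73

For a purely resistive load, VSWR = R_L/Z_0 or Z_0/R_L (whichever > 1) = 130/75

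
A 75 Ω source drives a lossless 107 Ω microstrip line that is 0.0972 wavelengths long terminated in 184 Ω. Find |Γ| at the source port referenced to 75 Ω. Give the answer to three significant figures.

βl = 2π × 0.0972 = 35°
tan(βl) = 0.7
Z_in = Z_0·(Z_L + jZ_0·tanβl)/(Z_0 + jZ_L·tanβl) = 112 − j59.9 Ω
Γ_s = (Z_in − Z_s)/(Z_in + Z_s) = (36.9 − j59.9)/(187 − j59.9), |Γ_s| = 0.358

|Γ| ≈ 0.358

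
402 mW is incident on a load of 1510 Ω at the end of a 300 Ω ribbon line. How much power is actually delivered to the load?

Γ = (1510 − 300)/(1510 + 300) = 0.669
|Γ|² = 0.447
P_refl = |Γ|²·P_inc = 180 mW, P_del = (1 − |Γ|²)·P_inc = 222 mW

P_delivered ≈ 222 mW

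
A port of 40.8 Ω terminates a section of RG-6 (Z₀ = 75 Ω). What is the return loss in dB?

RL ≈ 10.6 dB

Γ = (40.8 − 75)/(40.8 + 75) = -0.295
RL = −20·log₁₀|Γ| = −20·log₁₀(0.295)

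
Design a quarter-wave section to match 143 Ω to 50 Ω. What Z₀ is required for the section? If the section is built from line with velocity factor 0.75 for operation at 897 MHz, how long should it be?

Z_qwt ≈ 84.6 Ω; length ≈ 6.27 cm

Z_qwt = √(Z_0·R_L) = √(50 × 143) = √7150
λ = 0.75·c/f = 0.251 m, so l = λ/4 = 0.0627 m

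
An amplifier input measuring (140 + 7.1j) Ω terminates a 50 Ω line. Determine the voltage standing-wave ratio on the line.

Γ = (Z_L − Z_0)/(Z_L + Z_0) = (90 + j7.1)/(190 + j7.1)
|Γ| = 90.3/190 = 0.475
VSWR = (1 + |Γ|)/(1 − |Γ|) = 1.47/0.525

VSWR ≈ 2.81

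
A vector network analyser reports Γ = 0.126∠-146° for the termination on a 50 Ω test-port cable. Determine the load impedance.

Z_L = Z_0·(1 + Γ)/(1 − Γ) = 50·(0.896 − j0.0705)/(1.1 + j0.0705)

Z_L ≈ 40.2 − j5.75 Ω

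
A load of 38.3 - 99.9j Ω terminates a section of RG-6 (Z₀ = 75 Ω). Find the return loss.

Γ = (-36.7 − j99.9)/(113.3 − j99.9), |Γ| = 0.705
RL = −20·log₁₀|Γ| = −20·log₁₀(0.705)

RL ≈ 3.04 dB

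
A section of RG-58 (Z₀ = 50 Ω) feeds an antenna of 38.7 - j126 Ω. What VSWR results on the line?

Γ = (Z_L − Z_0)/(Z_L + Z_0) = (-11.3 − j126)/(88.7 − j126)
|Γ| = 127/154 = 0.821
VSWR = (1 + |Γ|)/(1 − |Γ|) = 1.82/0.179

VSWR ≈ 10.2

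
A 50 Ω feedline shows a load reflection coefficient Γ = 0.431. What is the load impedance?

Z_L ≈ 126 Ω

Z_L = Z_0·(1 + Γ)/(1 − Γ) = 50·(1.43)/(0.569)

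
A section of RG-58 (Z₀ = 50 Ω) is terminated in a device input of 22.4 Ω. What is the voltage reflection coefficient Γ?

Γ = -0.381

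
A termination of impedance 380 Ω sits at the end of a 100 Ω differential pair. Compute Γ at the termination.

Γ = (Z_L − Z_0)/(Z_L + Z_0) = (380 − 100)/(380 + 100) = 280/480

Γ = 0.583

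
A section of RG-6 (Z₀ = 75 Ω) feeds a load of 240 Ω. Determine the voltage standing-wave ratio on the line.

Γ = (240 − 75)/(240 + 75) = 0.524
VSWR = (1 + 0.524)/(1 − 0.524)

VSWR ≈ 3.2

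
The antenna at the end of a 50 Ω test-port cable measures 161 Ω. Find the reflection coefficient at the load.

Γ = (Z_L − Z_0)/(Z_L + Z_0) = (161 − 50)/(161 + 50) = 111/211

Γ = 0.526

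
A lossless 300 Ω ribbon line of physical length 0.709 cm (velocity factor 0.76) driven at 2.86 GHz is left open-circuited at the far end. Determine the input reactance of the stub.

X_in ≈ -480 Ω (capacitive)

λ = v/f = 0.76·c / 2.86 GHz = 0.0797 m
βl = 2π·l/λ = 2π × 0.0889 = 32°
tan(βl) = 0.625
For an open-circuited stub, Z_in = −jZ_0·cot(βl) = −jZ_0/tan(βl)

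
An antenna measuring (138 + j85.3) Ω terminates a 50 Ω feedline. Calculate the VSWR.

Γ = (Z_L − Z_0)/(Z_L + Z_0) = (88 + j85.3)/(188 + j85.3)
|Γ| = 123/206 = 0.594
VSWR = (1 + |Γ|)/(1 − |Γ|) = 1.59/0.406

VSWR ≈ 3.92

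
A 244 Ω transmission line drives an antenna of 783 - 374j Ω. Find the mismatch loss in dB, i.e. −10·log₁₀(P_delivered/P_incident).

mismatch loss ≈ 1.94 dB

Γ = (539 − j374)/(1027 − j374), |Γ| = 0.6
|Γ|² = 0.36, so P_del/P_inc = 1 − |Γ|² = 0.64
ML = −10·log₁₀(1 − |Γ|²)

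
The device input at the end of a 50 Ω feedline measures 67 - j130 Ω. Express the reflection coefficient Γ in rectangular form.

Γ = (Z_L − Z_0)/(Z_L + Z_0) = (17 − j130)/(117 − j130)

Γ ≈ 0.618 − j0.425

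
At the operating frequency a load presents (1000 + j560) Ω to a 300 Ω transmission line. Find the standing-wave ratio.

VSWR ≈ 4.45

Γ = (Z_L − Z_0)/(Z_L + Z_0) = (700 + j560)/(1300 + j560)
|Γ| = 896/1420 = 0.633
VSWR = (1 + |Γ|)/(1 − |Γ|) = 1.63/0.367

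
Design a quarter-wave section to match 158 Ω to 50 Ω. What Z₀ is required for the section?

Z_qwt = √(Z_0·R_L) = √(50 × 158) = √7900

Z_qwt ≈ 88.9 Ω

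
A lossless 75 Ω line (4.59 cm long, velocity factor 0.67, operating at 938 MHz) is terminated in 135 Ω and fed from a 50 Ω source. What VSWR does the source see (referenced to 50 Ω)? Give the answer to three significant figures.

λ = v/f = 0.67·c / 938 MHz = 0.214 m
βl = 2π·l/λ = 2π × 0.214 = 77.1°
tan(βl) = 4.37
Z_in = Z_0·(Z_L + jZ_0·tanβl)/(Z_0 + jZ_L·tanβl) = 43.2 − j11.7 Ω
Γ_s = (Z_in − Z_s)/(Z_in + Z_s) = (-6.85 − j11.7)/(93.2 − j11.7), |Γ_s| = 0.144
VSWR = (1 + |Γ_s|)/(1 − |Γ_s|)

VSWR ≈ 1.34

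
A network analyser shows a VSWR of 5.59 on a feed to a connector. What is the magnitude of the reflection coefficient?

|Γ| = (S − 1)/(S + 1) = (5.59 − 1)/(5.59 + 1) = 4.59/6.59

|Γ| ≈ 0.697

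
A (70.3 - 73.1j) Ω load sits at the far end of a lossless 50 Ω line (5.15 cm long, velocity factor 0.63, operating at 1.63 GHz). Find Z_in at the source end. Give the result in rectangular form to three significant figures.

Z_in ≈ 166 − j13.1 Ω

λ = v/f = 0.63·c / 1.63 GHz = 0.116 m
βl = 2π·l/λ = 2π × 0.444 = 160°
tan(βl) = tan(160°) = -0.366
Z_in = Z_0·(Z_L + jZ_0·tanβl)/(Z_0 + jZ_L·tanβl)
     = 50·(70.3 − j91.4)/(23.2 − j25.7)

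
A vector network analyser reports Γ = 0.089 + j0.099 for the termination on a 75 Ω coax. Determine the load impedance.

Z_L = Z_0·(1 + Γ)/(1 − Γ) = 75·(1.09 + j0.099)/(0.911 − j0.099)

Z_L ≈ 87.7 + j17.7 Ω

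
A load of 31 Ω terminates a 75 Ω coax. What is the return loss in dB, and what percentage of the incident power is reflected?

RL ≈ 7.64 dB; 17.2% of incident power reflected

Γ = (31 − 75)/(31 + 75) = -0.415
RL = −20·log₁₀(0.415) = 7.64 dB
P_refl/P_inc = |Γ|² = 0.172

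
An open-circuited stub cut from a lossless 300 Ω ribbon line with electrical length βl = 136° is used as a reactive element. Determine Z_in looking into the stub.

Z_in ≈ +j311 Ω

tan(βl) = -0.966
For an open-circuited stub, Z_in = −jZ_0·cot(βl) = −jZ_0/tan(βl)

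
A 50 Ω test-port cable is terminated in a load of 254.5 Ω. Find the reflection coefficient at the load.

Γ = (Z_L − Z_0)/(Z_L + Z_0) = (254.5 − 50)/(254.5 + 50) = 204.5/304.5

Γ = 0.672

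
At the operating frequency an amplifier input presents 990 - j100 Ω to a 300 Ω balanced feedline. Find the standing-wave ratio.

Γ = (Z_L − Z_0)/(Z_L + Z_0) = (690 − j100)/(1290 − j100)
|Γ| = 697/1290 = 0.539
VSWR = (1 + |Γ|)/(1 − |Γ|) = 1.54/0.461

VSWR ≈ 3.34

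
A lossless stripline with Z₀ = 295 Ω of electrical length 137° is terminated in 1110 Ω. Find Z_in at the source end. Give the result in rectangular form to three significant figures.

tan(βl) = tan(137°) = -0.933
Z_in = Z_0·(Z_L + jZ_0·tanβl)/(Z_0 + jZ_L·tanβl)
     = 295·(1110 − j275)/(295 − j1040)

Z_in ≈ 156 + j272 Ω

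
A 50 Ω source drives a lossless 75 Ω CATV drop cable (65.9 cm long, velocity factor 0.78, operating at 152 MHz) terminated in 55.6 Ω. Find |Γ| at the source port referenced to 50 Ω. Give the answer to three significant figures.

λ = v/f = 0.78·c / 152 MHz = 1.54 m
βl = 2π·l/λ = 2π × 0.428 = 154°
tan(βl) = -0.485
Z_in = Z_0·(Z_L + jZ_0·tanβl)/(Z_0 + jZ_L·tanβl) = 60.8 − j14.5 Ω
Γ_s = (Z_in − Z_s)/(Z_in + Z_s) = (10.8 − j14.5)/(111 − j14.5), |Γ_s| = 0.162

|Γ| ≈ 0.162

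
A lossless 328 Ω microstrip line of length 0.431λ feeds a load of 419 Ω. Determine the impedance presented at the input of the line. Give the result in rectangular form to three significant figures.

Z_in ≈ 377 + j71.1 Ω

βl = 2π × 0.431 = 155°
tan(βl) = tan(155°) = -0.463
Z_in = Z_0·(Z_L + jZ_0·tanβl)/(Z_0 + jZ_L·tanβl)
     = 328·(419 − j152)/(328 − j194)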